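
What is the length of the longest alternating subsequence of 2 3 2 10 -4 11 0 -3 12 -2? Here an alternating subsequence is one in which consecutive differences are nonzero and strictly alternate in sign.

Track the best alternating length ending on an up-step vs a down-step at each position: up/down = 1/1, 2/1, 1/3, 4/1, 1/5, 6/1, 6/7, 6/7, 8/1, 8/9.
The maximum over both is 9; one such subsequence is 2, 3, 2, 10, -4, 11, 0, 12, -2.

9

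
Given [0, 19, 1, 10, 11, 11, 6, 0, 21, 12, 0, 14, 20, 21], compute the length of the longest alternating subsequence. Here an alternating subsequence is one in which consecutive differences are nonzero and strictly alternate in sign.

8

Track the best alternating length ending on an up-step vs a down-step at each position: up/down = 1/1, 2/1, 2/3, 4/3, 4/3, 4/3, 4/5, 1/5, 6/1, 6/7, 1/7, 8/7, 8/7, 8/1.
The maximum over both is 8; one such subsequence is 0, 19, 1, 10, 6, 21, 12, 14.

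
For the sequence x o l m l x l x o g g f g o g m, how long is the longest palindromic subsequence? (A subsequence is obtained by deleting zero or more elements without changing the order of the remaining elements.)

Using dp[i][j] = 2 + dp[i+1][j−1] if the ends match, else max(dp[i+1][j], dp[i][j−1]):
dp[1][16] = 7. A witness is mggfggm at positions 4,10,11,12,13,15,16.

7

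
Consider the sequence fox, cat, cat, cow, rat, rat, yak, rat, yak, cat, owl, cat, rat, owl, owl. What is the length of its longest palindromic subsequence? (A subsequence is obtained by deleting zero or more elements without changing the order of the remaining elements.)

7

Using dp[i][j] = 2 + dp[i+1][j−1] if the ends match, else max(dp[i+1][j], dp[i][j−1]):
dp[1][15] = 7. A witness is cat cat yak rat yak cat cat at positions 2,3,7,8,9,10,12.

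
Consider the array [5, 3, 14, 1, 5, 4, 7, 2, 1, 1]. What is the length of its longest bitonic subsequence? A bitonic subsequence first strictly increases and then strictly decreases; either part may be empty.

6

Let inc[i] be the LIS ending at i and dec[i] the longest strictly decreasing subsequence starting at i. inc = [1, 1, 2, 1, 2, 2, 3, 2, 1, 1], dec = [4, 3, 5, 1, 4, 3, 3, 2, 1, 1].
max_i inc[i]+dec[i]−1 = 6, with one witness 5, 14, 5, 4, 2, 1.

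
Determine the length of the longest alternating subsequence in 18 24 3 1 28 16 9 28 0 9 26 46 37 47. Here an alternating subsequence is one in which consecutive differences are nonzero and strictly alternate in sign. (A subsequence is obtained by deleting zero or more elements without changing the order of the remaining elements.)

Track the best alternating length ending on an up-step vs a down-step at each position: up/down = 1/1, 2/1, 1/3, 1/3, 4/1, 4/5, 4/5, 6/1, 1/7, 8/7, 8/7, 8/1, 8/9, 10/1.
The maximum over both is 10; one such subsequence is 18, 24, 3, 28, 16, 28, 0, 46, 37, 47.

10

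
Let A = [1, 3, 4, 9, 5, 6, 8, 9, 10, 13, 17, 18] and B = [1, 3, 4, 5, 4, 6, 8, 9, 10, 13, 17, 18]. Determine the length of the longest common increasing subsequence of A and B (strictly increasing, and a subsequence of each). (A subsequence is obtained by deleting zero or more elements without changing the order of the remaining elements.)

11

For each value that appears in both, track the longest common increasing run ending there.
The best achievable length is 11; one witness is 1, 3, 4, 5, 6, 8, 9, 10, 13, 17, 18 (A-positions 1,2,3,5,6,7,8,9,10,11,12, B-positions 1,2,3,4,6,7,8,9,10,11,12).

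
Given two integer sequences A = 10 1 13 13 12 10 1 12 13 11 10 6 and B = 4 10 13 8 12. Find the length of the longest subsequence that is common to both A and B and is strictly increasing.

2

A longest common strictly increasing subsequence is 10, 13 (length 2); it appears in order in both A and B, and no longer such subsequence exists.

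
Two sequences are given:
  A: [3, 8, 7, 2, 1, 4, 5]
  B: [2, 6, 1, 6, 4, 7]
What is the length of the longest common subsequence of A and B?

Backtracking the LCS table gives one alignment: 2 (A4,B1) → 1 (A5,B3) → 4 (A6,B5).
So the longest common subsequence has length 3.

3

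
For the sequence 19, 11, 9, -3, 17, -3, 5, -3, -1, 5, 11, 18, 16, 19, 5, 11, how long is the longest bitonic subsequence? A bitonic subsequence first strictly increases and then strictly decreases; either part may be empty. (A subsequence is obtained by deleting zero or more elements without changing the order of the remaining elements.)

7

Let inc[i] be the LIS ending at i and dec[i] the longest strictly decreasing subsequence starting at i. inc = [1, 1, 1, 1, 2, 1, 2, 1, 2, 3, 4, 5, 5, 6, 3, 4], dec = [5, 4, 3, 1, 3, 1, 2, 1, 1, 1, 2, 3, 2, 2, 1, 1].
max_i inc[i]+dec[i]−1 = 7, with one witness -3, -1, 5, 11, 18, 16, 11.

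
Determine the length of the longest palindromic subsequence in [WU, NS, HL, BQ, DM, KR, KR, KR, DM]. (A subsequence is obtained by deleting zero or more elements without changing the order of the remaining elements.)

5

One longest palindromic subsequence is DM KR KR KR DM (positions 5,6,7,8,9); it reads the same forward and backward, and the interval DP gives dp[1][9] = 5.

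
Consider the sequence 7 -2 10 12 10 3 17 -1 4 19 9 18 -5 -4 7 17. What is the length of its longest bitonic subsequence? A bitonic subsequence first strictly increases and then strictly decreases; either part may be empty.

7

Let inc[i] be the LIS ending at i and dec[i] the longest strictly decreasing subsequence starting at i. inc = [1, 1, 2, 3, 2, 2, 4, 2, 3, 5, 4, 5, 1, 2, 4, 5], dec = [4, 2, 4, 5, 4, 3, 3, 2, 2, 3, 2, 2, 1, 1, 1, 1].
max_i inc[i]+dec[i]−1 = 7, with one witness 7, 10, 12, 10, 3, -1, -4.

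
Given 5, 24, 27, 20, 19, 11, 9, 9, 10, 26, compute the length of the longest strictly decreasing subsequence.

5

Let dp[i] be the longest decreasing subsequence ending at position i. Then dp = [1, 1, 1, 2, 3, 4, 5, 5, 5, 2].
The maximum is 5; one witness is 24, 20, 19, 11, 9 at positions 2,4,5,6,7.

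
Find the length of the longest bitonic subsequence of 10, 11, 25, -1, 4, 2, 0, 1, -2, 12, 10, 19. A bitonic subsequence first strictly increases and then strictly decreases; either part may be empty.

One longest bitonic subsequence is 10, 11, 25, 4, 2, 1, -2 (positions 1,2,3,5,6,8,9): it rises to 25 then falls. Length 7 is optimal.

7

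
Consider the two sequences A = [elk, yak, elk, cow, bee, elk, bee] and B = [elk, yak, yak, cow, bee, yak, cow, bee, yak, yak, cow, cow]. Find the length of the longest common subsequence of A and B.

Backtracking the LCS table gives one alignment: elk (A1,B1) → yak (A2,B3) → cow (A4,B4) → bee (A5,B5) → bee (A7,B8).
So the longest common subsequence has length 5.

5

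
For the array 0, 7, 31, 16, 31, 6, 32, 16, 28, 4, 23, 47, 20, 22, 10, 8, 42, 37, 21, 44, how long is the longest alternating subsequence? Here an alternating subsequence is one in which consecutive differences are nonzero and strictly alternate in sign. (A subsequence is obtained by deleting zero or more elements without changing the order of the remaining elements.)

16

Track the best alternating length ending on an up-step vs a down-step at each position: up/down = 1/1, 2/1, 2/1, 2/3, 4/1, 2/5, 6/1, 6/7, 8/7, 2/9, 10/9, 10/1, 10/11, 12/11, 10/13, 10/13, 14/11, 14/15, 14/15, 16/11.
The maximum over both is 16; one such subsequence is 0, 31, 16, 31, 6, 32, 16, 28, 4, 23, 20, 22, 10, 42, 37, 44.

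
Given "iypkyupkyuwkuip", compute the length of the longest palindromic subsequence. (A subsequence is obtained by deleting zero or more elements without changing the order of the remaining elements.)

Using dp[i][j] = 2 + dp[i+1][j−1] if the ends match, else max(dp[i+1][j], dp[i][j−1]):
dp[1][15] = 7. A witness is pukwkup at positions 3,6,8,11,12,13,15.

7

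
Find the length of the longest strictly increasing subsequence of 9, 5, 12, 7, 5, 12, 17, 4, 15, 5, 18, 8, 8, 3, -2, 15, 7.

5

One longest increasing subsequence is 5, 7, 12, 17, 18 (positions 2,4,6,7,11), of length 5; no longer one exists.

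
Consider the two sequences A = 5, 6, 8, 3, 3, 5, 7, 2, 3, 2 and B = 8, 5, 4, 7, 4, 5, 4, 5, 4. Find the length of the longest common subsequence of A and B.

3

A longest common subsequence is 8, 5, 7 (length 3); the LCS DP confirms no longer common subsequence exists.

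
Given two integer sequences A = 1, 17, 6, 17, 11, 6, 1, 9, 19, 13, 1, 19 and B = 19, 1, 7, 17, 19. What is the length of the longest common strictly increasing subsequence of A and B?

A longest common strictly increasing subsequence is 1, 17, 19 (length 3); it appears in order in both A and B, and no longer such subsequence exists.

3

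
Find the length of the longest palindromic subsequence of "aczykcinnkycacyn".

10

One longest palindromic subsequence is acyknnkyca (positions 1,2,4,5,8,9,10,11,12,13); it reads the same forward and backward, and the interval DP gives dp[1][16] = 10.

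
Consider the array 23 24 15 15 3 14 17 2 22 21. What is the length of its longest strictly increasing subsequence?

Scanning left to right, the best length ending at each element is: 23→1, 24→2, 15→1, 15→1, 3→1, 14→2, 17→3, 2→1, 22→4, 21→4.
So the longest increasing subsequence has length 4, e.g. 3, 14, 17, 22.

4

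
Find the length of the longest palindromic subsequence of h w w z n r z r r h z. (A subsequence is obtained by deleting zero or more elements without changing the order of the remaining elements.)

One longest palindromic subsequence is zrrrz (positions 4,6,8,9,11); it reads the same forward and backward, and the interval DP gives dp[1][11] = 5.

5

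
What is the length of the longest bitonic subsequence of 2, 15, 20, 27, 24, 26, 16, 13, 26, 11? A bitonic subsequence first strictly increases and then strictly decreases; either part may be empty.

8

One longest bitonic subsequence is 2, 15, 20, 27, 26, 16, 13, 11 (positions 1,2,3,4,6,7,8,10): it rises to 27 then falls. Length 8 is optimal.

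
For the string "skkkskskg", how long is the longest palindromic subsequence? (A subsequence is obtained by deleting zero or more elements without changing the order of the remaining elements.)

6

One longest palindromic subsequence is skkkks (positions 1,2,3,4,6,7); it reads the same forward and backward, and the interval DP gives dp[1][9] = 6.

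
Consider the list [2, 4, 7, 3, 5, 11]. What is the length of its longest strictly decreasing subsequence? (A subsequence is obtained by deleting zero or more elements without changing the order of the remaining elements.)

Let dp[i] be the longest decreasing subsequence ending at position i. Then dp = [1, 1, 1, 2, 2, 1].
The maximum is 2; one witness is 4, 3 at positions 2,4.

2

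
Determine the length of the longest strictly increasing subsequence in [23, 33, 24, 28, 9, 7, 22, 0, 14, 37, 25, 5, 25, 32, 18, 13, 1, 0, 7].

One longest increasing subsequence is 23, 24, 28, 37 (positions 1,3,4,10), of length 4; no longer one exists.

4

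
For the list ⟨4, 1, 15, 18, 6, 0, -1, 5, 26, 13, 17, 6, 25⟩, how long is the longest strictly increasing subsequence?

5

One longest increasing subsequence is 4, 6, 13, 17, 25 (positions 1,5,10,11,13), of length 5; no longer one exists.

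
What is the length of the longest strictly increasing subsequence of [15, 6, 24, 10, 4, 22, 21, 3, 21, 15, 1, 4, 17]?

4

Let dp[i] be the longest increasing subsequence ending at position i. Then dp = [1, 1, 2, 2, 1, 3, 3, 1, 3, 3, 1, 2, 4].
The maximum is 4; one witness is 6, 10, 15, 17 at positions 2,4,10,13.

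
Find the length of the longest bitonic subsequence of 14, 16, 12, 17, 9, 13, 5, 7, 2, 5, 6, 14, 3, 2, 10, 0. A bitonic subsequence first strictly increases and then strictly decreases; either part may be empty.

9

Let inc[i] be the LIS ending at i and dec[i] the longest strictly decreasing subsequence starting at i. inc = [1, 2, 1, 3, 1, 2, 1, 2, 1, 2, 3, 4, 2, 1, 4, 1], dec = [8, 8, 7, 7, 6, 6, 4, 5, 2, 4, 4, 4, 3, 2, 2, 1].
max_i inc[i]+dec[i]−1 = 9, with one witness 14, 16, 12, 9, 7, 6, 3, 2, 0.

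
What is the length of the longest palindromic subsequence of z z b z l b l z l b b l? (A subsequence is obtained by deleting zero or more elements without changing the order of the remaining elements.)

One longest palindromic subsequence is lblzlbl (positions 5,6,7,8,9,11,12); it reads the same forward and backward, and the interval DP gives dp[1][12] = 7.

7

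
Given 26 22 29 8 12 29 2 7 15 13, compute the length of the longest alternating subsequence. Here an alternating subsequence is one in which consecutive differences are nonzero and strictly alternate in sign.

Track the best alternating length ending on an up-step vs a down-step at each position: up/down = 1/1, 1/2, 3/1, 1/4, 5/4, 5/1, 1/6, 7/6, 7/6, 7/8.
The maximum over both is 8; one such subsequence is 26, 22, 29, 8, 12, 2, 15, 13.

8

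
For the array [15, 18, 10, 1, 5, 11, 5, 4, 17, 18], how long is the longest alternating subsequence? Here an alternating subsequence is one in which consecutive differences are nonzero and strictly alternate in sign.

6

A longest alternating subsequence is 15, 18, 10, 11, 5, 17 (positions 1,2,3,6,7,9); its 5 consecutive differences strictly alternate in sign, and length 6 is optimal.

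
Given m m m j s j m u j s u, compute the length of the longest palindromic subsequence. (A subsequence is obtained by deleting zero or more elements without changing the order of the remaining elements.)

5

Using dp[i][j] = 2 + dp[i+1][j−1] if the ends match, else max(dp[i+1][j], dp[i][j−1]):
dp[1][11] = 5. A witness is sjujs at positions 5,6,8,9,10.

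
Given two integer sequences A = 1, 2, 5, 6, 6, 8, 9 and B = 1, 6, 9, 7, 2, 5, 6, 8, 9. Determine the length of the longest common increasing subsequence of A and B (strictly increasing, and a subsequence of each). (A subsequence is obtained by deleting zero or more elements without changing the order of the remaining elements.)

For each value that appears in both, track the longest common increasing run ending there.
The best achievable length is 6; one witness is 1, 2, 5, 6, 8, 9 (A-positions 1,2,3,4,6,7, B-positions 1,5,6,7,8,9).

6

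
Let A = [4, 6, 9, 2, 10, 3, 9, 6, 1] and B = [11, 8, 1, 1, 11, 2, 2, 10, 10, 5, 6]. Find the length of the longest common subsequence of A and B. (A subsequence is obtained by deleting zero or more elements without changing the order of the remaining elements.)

A longest common subsequence is 2, 10, 6 (length 3); the LCS DP confirms no longer common subsequence exists.

3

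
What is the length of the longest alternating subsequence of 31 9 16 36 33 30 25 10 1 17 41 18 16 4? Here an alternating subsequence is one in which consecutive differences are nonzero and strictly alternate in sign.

Track the best alternating length ending on an up-step vs a down-step at each position: up/down = 1/1, 1/2, 3/2, 3/1, 3/4, 3/4, 3/4, 3/4, 1/4, 5/4, 5/1, 5/6, 5/6, 5/6.
The maximum over both is 6; one such subsequence is 31, 9, 36, 33, 41, 18.

6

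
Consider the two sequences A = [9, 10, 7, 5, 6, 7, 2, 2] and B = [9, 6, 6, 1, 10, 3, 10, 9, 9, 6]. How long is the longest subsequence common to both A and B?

3

Backtracking the LCS table gives one alignment: 9 (A1,B1) → 10 (A2,B7) → 6 (A5,B10).
So the longest common subsequence has length 3.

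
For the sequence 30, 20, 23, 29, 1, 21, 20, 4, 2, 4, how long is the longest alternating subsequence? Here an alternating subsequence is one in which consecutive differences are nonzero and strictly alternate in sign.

7

Track the best alternating length ending on an up-step vs a down-step at each position: up/down = 1/1, 1/2, 3/2, 3/2, 1/4, 5/4, 5/6, 5/6, 5/6, 7/6.
The maximum over both is 7; one such subsequence is 30, 20, 23, 1, 21, 2, 4.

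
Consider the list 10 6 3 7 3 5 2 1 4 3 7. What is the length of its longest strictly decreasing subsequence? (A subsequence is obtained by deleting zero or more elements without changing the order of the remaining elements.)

Let dp[i] be the longest decreasing subsequence ending at position i. Then dp = [1, 2, 3, 2, 3, 3, 4, 5, 4, 5, 2].
The maximum is 5; one witness is 10, 6, 3, 2, 1 at positions 1,2,3,7,8.

5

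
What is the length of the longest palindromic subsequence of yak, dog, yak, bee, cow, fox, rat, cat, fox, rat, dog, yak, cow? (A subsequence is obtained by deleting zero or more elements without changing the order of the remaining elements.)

7

Using dp[i][j] = 2 + dp[i+1][j−1] if the ends match, else max(dp[i+1][j], dp[i][j−1]):
dp[1][13] = 7. A witness is yak dog rat fox rat dog yak at positions 1,2,7,9,10,11,12.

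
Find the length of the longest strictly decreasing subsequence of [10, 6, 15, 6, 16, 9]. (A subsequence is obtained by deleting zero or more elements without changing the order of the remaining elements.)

Scanning left to right, the best length ending at each element is: 10→1, 6→2, 15→1, 6→2, 16→1, 9→2.
So the longest decreasing subsequence has length 2, e.g. 10, 6.

2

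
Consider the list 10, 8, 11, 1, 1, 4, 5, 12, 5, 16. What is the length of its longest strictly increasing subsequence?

One longest increasing subsequence is 1, 4, 5, 12, 16 (positions 4,6,7,8,10), of length 5; no longer one exists.

5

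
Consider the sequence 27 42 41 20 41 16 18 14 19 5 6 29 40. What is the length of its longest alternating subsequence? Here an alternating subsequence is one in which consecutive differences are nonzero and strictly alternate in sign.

A longest alternating subsequence is 27, 42, 20, 41, 16, 18, 14, 19, 5, 6 (positions 1,2,4,5,6,7,8,9,10,11); its 9 consecutive differences strictly alternate in sign, and length 10 is optimal.

10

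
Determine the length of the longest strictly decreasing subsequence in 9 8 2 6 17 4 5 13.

Let dp[i] be the longest decreasing subsequence ending at position i. Then dp = [1, 2, 3, 3, 1, 4, 4, 2].
The maximum is 4; one witness is 9, 8, 6, 4 at positions 1,2,4,6.

4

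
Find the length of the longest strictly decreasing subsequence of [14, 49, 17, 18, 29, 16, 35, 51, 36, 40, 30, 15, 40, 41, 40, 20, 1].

5

Scanning left to right, the best length ending at each element is: 14→1, 49→1, 17→2, 18→2, 29→2, 16→3, 35→2, 51→1, 36→2, 40→2, 30→3, 15→4, 40→2, 41→2, 40→3, 20→4, 1→5.
So the longest decreasing subsequence has length 5, e.g. 49, 17, 16, 15, 1.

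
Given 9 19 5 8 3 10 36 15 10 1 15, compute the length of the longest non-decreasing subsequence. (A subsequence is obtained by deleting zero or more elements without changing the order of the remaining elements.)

5

Let dp[i] be the longest non-decreasing subsequence ending at position i. Then dp = [1, 2, 1, 2, 1, 3, 4, 4, 4, 1, 5].
The maximum is 5; one witness is 5, 8, 10, 15, 15 at positions 3,4,6,8,11.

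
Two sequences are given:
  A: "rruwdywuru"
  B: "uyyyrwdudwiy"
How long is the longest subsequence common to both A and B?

A longest common subsequence is ruwy (length 4); the LCS DP confirms no longer common subsequence exists.

4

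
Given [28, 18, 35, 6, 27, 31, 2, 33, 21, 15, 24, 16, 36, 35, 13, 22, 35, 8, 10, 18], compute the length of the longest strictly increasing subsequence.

Let dp[i] be the longest increasing subsequence ending at position i. Then dp = [1, 1, 2, 1, 2, 3, 1, 4, 2, 2, 3, 3, 5, 5, 2, 4, 5, 2, 3, 4].
The maximum is 5; one witness is 18, 27, 31, 33, 36 at positions 2,5,6,8,13.

5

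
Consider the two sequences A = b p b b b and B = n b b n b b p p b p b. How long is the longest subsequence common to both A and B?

4

Backtracking the LCS table gives one alignment: b (A1,B6) → p (A2,B8) → b (A3,B9) → b (A5,B11).
So the longest common subsequence has length 4.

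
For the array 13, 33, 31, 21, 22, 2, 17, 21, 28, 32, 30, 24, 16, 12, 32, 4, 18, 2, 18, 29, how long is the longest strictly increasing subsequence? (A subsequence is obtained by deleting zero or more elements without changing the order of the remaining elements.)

Scanning left to right, the best length ending at each element is: 13→1, 33→2, 31→2, 21→2, 22→3, 2→1, 17→2, 21→3, 28→4, 32→5, 30→5, 24→4, 16→2, 12→2, 32→6, 4→2, 18→3, 2→1, 18→3, 29→5.
So the longest increasing subsequence has length 6, e.g. 13, 21, 22, 28, 30, 32.

6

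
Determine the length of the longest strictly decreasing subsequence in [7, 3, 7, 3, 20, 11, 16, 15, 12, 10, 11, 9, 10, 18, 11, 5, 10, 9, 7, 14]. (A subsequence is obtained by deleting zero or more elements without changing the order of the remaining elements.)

One longest decreasing subsequence is 20, 16, 15, 12, 11, 10, 9, 7 (positions 5,7,8,9,11,13,18,19), of length 8; no longer one exists.

8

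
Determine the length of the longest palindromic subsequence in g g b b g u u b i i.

One longest palindromic subsequence is buub (positions 4,6,7,8); it reads the same forward and backward, and the interval DP gives dp[1][10] = 4.

4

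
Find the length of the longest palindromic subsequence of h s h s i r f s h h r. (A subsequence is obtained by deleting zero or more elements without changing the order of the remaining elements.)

Using dp[i][j] = 2 + dp[i+1][j−1] if the ends match, else max(dp[i+1][j], dp[i][j−1]):
dp[1][11] = 7. A witness is hhsfshh at positions 1,3,4,7,8,9,10.

7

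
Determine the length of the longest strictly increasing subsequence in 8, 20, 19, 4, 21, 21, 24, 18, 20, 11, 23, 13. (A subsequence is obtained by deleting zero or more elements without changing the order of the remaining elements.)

4

Let dp[i] be the longest increasing subsequence ending at position i. Then dp = [1, 2, 2, 1, 3, 3, 4, 2, 3, 2, 4, 3].
The maximum is 4; one witness is 8, 20, 21, 24 at positions 1,2,5,7.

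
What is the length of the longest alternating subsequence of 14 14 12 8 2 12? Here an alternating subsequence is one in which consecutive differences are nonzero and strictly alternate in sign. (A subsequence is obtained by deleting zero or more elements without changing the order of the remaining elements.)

3

Track the best alternating length ending on an up-step vs a down-step at each position: up/down = 1/1, 1/1, 1/2, 1/2, 1/2, 3/2.
The maximum over both is 3; one such subsequence is 14, 8, 12.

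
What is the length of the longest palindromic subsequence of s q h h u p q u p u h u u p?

One longest palindromic subsequence is puuhuup (positions 6,8,10,11,12,13,14); it reads the same forward and backward, and the interval DP gives dp[1][14] = 7.

7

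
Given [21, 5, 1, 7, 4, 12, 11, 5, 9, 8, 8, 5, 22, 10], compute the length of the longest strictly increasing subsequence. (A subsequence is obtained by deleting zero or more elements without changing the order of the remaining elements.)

Let dp[i] be the longest increasing subsequence ending at position i. Then dp = [1, 1, 1, 2, 2, 3, 3, 3, 4, 4, 4, 3, 5, 5].
The maximum is 5; one witness is 1, 4, 5, 9, 22 at positions 3,5,8,9,13.

5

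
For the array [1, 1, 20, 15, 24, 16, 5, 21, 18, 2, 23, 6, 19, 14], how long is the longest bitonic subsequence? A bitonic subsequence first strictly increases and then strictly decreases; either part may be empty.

7

One longest bitonic subsequence is 1, 15, 16, 21, 23, 19, 14 (positions 1,4,6,8,11,13,14): it rises to 23 then falls. Length 7 is optimal.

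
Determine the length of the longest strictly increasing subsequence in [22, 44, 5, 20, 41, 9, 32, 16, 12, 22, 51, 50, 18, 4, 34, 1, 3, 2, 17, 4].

5

Scanning left to right, the best length ending at each element is: 22→1, 44→2, 5→1, 20→2, 41→3, 9→2, 32→3, 16→3, 12→3, 22→4, 51→5, 50→5, 18→4, 4→1, 34→5, 1→1, 3→2, 2→2, 17→4, 4→3.
So the longest increasing subsequence has length 5, e.g. 5, 9, 16, 22, 51.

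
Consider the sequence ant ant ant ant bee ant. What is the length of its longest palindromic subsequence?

One longest palindromic subsequence is ant ant ant ant ant (positions 1,2,3,4,6); it reads the same forward and backward, and the interval DP gives dp[1][6] = 5.

5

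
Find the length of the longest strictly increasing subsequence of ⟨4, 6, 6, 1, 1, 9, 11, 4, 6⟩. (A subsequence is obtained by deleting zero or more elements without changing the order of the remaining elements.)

4

One longest increasing subsequence is 4, 6, 9, 11 (positions 1,2,6,7), of length 4; no longer one exists.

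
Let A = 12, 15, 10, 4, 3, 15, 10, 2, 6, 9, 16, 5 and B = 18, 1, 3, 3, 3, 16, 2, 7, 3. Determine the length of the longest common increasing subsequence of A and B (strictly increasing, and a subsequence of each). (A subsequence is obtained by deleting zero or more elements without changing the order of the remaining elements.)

For each value that appears in both, track the longest common increasing run ending there.
The best achievable length is 2; one witness is 3, 16 (A-positions 5,11, B-positions 3,6).

2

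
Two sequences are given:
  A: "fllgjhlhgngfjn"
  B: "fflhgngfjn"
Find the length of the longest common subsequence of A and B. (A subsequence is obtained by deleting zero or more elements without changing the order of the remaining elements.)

9

Backtracking the LCS table gives one alignment: f (A1,B2) → l (A7,B3) → h (A8,B4) → g (A9,B5) → n (A10,B6) → g (A11,B7) → f (A12,B8) → j (A13,B9) → n (A14,B10).
So the longest common subsequence has length 9.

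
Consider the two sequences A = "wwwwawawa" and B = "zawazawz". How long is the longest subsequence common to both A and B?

4

Backtracking the LCS table gives one alignment: w (A4,B3) → a (A5,B4) → a (A7,B6) → w (A8,B7).
So the longest common subsequence has length 4.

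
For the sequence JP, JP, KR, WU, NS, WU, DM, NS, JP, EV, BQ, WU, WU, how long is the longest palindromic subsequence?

5

One longest palindromic subsequence is WU WU BQ WU WU (positions 4,6,11,12,13); it reads the same forward and backward, and the interval DP gives dp[1][13] = 5.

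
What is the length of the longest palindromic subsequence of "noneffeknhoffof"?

8

Using dp[i][j] = 2 + dp[i+1][j−1] if the ends match, else max(dp[i+1][j], dp[i][j−1]):
dp[1][15] = 8. A witness is oneffeno at positions 2,3,4,5,6,7,9,14.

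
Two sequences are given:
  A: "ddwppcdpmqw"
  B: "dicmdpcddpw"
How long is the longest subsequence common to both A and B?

7

Backtracking the LCS table gives one alignment: d (A1,B1) → d (A2,B5) → p (A5,B6) → c (A6,B7) → d (A7,B9) → p (A8,B10) → w (A11,B11).
So the longest common subsequence has length 7.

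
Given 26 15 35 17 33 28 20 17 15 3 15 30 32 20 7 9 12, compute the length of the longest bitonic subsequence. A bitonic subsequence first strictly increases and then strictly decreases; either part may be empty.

Let inc[i] be the LIS ending at i and dec[i] the longest strictly decreasing subsequence starting at i. inc = [1, 1, 2, 2, 3, 3, 3, 2, 1, 1, 2, 4, 5, 3, 2, 3, 4], dec = [5, 2, 7, 3, 6, 5, 4, 3, 2, 1, 2, 3, 3, 2, 1, 1, 1].
max_i inc[i]+dec[i]−1 = 8, with one witness 26, 35, 33, 28, 20, 17, 15, 12.

8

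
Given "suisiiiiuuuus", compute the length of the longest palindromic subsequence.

One longest palindromic subsequence is suiiiiius (positions 1,2,3,5,6,7,8,12,13); it reads the same forward and backward, and the interval DP gives dp[1][13] = 9.

9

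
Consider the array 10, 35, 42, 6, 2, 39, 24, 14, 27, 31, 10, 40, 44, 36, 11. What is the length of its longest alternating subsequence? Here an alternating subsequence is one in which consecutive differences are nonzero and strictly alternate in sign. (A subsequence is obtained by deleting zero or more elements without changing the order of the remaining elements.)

9

Track the best alternating length ending on an up-step vs a down-step at each position: up/down = 1/1, 2/1, 2/1, 1/3, 1/3, 4/3, 4/5, 4/5, 6/5, 6/5, 4/7, 8/3, 8/1, 8/9, 8/9.
The maximum over both is 9; one such subsequence is 10, 35, 6, 39, 24, 27, 10, 40, 36.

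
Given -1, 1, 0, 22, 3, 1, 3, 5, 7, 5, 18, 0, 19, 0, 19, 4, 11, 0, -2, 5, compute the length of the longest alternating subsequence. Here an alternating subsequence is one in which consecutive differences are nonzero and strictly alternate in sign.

Track the best alternating length ending on an up-step vs a down-step at each position: up/down = 1/1, 2/1, 2/3, 4/1, 4/5, 4/5, 6/5, 6/5, 6/5, 6/7, 8/5, 2/9, 10/5, 2/11, 12/5, 12/13, 14/13, 2/15, 1/15, 16/15.
The maximum over both is 16; one such subsequence is -1, 1, 0, 22, 3, 7, 5, 18, 0, 19, 0, 19, 4, 11, 0, 5.

16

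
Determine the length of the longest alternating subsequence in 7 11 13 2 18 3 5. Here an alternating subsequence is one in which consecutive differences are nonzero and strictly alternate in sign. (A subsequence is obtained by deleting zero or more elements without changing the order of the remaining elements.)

A longest alternating subsequence is 7, 11, 2, 18, 3, 5 (positions 1,2,4,5,6,7); its 5 consecutive differences strictly alternate in sign, and length 6 is optimal.

6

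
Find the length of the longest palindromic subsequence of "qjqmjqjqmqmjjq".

Using dp[i][j] = 2 + dp[i+1][j−1] if the ends match, else max(dp[i+1][j], dp[i][j−1]):
dp[1][14] = 11. A witness is qjqmqjqmqjq at positions 1,2,3,4,6,7,8,9,10,13,14.

11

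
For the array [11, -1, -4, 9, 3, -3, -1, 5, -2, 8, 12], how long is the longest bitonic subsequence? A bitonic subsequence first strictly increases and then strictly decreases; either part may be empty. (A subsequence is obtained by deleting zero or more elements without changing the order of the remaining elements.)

One longest bitonic subsequence is -4, -3, -1, 5, 8, 12 (positions 3,6,7,8,10,11): it rises to 12 then falls. Length 6 is optimal.

6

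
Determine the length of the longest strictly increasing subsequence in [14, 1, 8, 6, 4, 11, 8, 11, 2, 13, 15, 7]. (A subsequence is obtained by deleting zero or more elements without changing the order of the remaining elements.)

6

Let dp[i] be the longest increasing subsequence ending at position i. Then dp = [1, 1, 2, 2, 2, 3, 3, 4, 2, 5, 6, 3].
The maximum is 6; one witness is 1, 6, 8, 11, 13, 15 at positions 2,4,7,8,10,11.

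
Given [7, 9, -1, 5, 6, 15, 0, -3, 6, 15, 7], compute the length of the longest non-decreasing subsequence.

Scanning left to right, the best length ending at each element is: 7→1, 9→2, -1→1, 5→2, 6→3, 15→4, 0→2, -3→1, 6→4, 15→5, 7→5.
So the longest non-decreasing subsequence has length 5, e.g. -1, 5, 6, 15, 15.

5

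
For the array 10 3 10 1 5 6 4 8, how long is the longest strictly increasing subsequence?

One longest increasing subsequence is 3, 5, 6, 8 (positions 2,5,6,8), of length 4; no longer one exists.

4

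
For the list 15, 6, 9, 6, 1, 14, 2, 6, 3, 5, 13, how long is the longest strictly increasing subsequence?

Let dp[i] be the longest increasing subsequence ending at position i. Then dp = [1, 1, 2, 1, 1, 3, 2, 3, 3, 4, 5].
The maximum is 5; one witness is 1, 2, 3, 5, 13 at positions 5,7,9,10,11.

5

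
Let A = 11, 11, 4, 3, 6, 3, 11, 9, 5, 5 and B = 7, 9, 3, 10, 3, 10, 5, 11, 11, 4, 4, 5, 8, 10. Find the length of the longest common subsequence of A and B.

4

A longest common subsequence is 11, 11, 4, 5 (length 4); the LCS DP confirms no longer common subsequence exists.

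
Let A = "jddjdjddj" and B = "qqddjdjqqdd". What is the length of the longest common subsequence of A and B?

A longest common subsequence is ddjdjdd (length 7); the LCS DP confirms no longer common subsequence exists.

7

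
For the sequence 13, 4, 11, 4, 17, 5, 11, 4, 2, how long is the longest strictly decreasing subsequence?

5

One longest decreasing subsequence is 13, 11, 5, 4, 2 (positions 1,3,6,8,9), of length 5; no longer one exists.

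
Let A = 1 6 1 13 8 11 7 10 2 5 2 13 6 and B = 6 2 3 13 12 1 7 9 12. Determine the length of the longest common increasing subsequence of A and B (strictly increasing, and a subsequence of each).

A longest common strictly increasing subsequence is 6, 13 (length 2); it appears in order in both A and B, and no longer such subsequence exists.

2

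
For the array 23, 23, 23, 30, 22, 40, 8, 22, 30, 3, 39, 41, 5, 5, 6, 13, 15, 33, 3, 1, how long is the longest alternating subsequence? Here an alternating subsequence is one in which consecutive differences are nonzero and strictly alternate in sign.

A longest alternating subsequence is 23, 30, 22, 40, 8, 22, 3, 39, 5, 6, 3 (positions 1,4,5,6,7,8,10,11,13,15,19); its 10 consecutive differences strictly alternate in sign, and length 11 is optimal.

11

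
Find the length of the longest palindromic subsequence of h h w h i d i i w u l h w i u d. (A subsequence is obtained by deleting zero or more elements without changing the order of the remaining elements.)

Using dp[i][j] = 2 + dp[i+1][j−1] if the ends match, else max(dp[i+1][j], dp[i][j−1]):
dp[1][16] = 7. A witness is diwhwid at positions 6,8,9,12,13,14,16.

7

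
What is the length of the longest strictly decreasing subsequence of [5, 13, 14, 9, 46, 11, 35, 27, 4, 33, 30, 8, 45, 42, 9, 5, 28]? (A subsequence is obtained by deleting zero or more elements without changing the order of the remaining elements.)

6

One longest decreasing subsequence is 46, 35, 33, 30, 8, 5 (positions 5,7,10,11,12,16), of length 6; no longer one exists.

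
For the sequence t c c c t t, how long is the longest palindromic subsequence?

One longest palindromic subsequence is tccct (positions 1,2,3,4,6); it reads the same forward and backward, and the interval DP gives dp[1][6] = 5.

5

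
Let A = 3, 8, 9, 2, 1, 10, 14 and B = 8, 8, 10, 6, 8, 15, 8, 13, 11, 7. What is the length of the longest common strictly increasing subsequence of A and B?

A longest common strictly increasing subsequence is 8, 10 (length 2); it appears in order in both A and B, and no longer such subsequence exists.

2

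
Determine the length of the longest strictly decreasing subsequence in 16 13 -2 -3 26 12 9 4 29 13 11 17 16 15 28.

One longest decreasing subsequence is 16, 13, 12, 9, 4 (positions 1,2,6,7,8), of length 5; no longer one exists.

5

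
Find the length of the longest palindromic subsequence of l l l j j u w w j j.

One longest palindromic subsequence is jjwwjj (positions 4,5,7,8,9,10); it reads the same forward and backward, and the interval DP gives dp[1][10] = 6.

6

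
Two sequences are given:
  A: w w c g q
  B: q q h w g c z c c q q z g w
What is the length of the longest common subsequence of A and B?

3

A longest common subsequence is wcg (length 3); the LCS DP confirms no longer common subsequence exists.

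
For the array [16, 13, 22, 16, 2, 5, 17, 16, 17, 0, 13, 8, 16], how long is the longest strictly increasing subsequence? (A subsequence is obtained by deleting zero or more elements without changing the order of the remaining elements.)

4

Let dp[i] be the longest increasing subsequence ending at position i. Then dp = [1, 1, 2, 2, 1, 2, 3, 3, 4, 1, 3, 3, 4].
The maximum is 4; one witness is 2, 5, 16, 17 at positions 5,6,8,9.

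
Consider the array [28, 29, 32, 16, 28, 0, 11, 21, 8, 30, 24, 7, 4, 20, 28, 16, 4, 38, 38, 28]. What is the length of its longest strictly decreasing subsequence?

Let dp[i] be the longest decreasing subsequence ending at position i. Then dp = [1, 1, 1, 2, 2, 3, 3, 3, 4, 2, 3, 5, 6, 4, 3, 5, 6, 1, 1, 3].
The maximum is 6; one witness is 28, 16, 11, 8, 7, 4 at positions 1,4,7,9,12,13.

6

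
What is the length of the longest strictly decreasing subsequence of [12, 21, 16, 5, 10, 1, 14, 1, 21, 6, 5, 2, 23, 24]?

Let dp[i] be the longest decreasing subsequence ending at position i. Then dp = [1, 1, 2, 3, 3, 4, 3, 4, 1, 4, 5, 6, 1, 1].
The maximum is 6; one witness is 21, 16, 10, 6, 5, 2 at positions 2,3,5,10,11,12.

6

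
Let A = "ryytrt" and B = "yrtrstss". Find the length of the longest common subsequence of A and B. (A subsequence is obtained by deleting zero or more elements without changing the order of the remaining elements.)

4

Backtracking the LCS table gives one alignment: r (A1,B2) → t (A4,B3) → r (A5,B4) → t (A6,B6).
So the longest common subsequence has length 4.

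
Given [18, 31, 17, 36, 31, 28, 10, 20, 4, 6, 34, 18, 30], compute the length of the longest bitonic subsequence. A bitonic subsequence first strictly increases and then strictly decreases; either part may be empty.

One longest bitonic subsequence is 18, 31, 36, 31, 28, 20, 18 (positions 1,2,4,5,6,8,12): it rises to 36 then falls. Length 7 is optimal.

7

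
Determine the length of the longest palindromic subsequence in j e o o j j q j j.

5

Using dp[i][j] = 2 + dp[i+1][j−1] if the ends match, else max(dp[i+1][j], dp[i][j−1]):
dp[1][9] = 5. A witness is jjqjj at positions 1,5,7,8,9.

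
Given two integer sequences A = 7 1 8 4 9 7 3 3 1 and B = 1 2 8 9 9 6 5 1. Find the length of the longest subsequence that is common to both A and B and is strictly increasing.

3

A longest common strictly increasing subsequence is 1, 8, 9 (length 3); it appears in order in both A and B, and no longer such subsequence exists.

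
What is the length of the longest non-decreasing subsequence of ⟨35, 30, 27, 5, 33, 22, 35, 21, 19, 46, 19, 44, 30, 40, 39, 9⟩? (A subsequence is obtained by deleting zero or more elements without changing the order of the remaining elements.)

Let dp[i] be the longest non-decreasing subsequence ending at position i. Then dp = [1, 1, 1, 1, 2, 2, 3, 2, 2, 4, 3, 4, 4, 5, 5, 2].
The maximum is 5; one witness is 5, 19, 19, 30, 40 at positions 4,9,11,13,14.

5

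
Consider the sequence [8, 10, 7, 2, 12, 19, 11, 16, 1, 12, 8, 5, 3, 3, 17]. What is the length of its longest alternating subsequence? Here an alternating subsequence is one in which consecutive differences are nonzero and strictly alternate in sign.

A longest alternating subsequence is 8, 10, 7, 12, 11, 16, 1, 12, 8, 17 (positions 1,2,3,5,7,8,9,10,11,15); its 9 consecutive differences strictly alternate in sign, and length 10 is optimal.

10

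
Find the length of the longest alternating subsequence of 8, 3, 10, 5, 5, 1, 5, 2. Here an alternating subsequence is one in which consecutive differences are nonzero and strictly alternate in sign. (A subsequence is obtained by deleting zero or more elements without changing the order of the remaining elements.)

Track the best alternating length ending on an up-step vs a down-step at each position: up/down = 1/1, 1/2, 3/1, 3/4, 3/4, 1/4, 5/4, 5/6.
The maximum over both is 6; one such subsequence is 8, 3, 10, 1, 5, 2.

6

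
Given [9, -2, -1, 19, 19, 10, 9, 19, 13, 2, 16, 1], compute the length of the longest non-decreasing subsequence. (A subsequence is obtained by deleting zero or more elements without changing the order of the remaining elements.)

Let dp[i] be the longest non-decreasing subsequence ending at position i. Then dp = [1, 1, 2, 3, 4, 3, 3, 5, 4, 3, 5, 3].
The maximum is 5; one witness is -2, -1, 19, 19, 19 at positions 2,3,4,5,8.

5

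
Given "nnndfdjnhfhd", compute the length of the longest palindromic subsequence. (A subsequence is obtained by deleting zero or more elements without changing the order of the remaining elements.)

One longest palindromic subsequence is dhfhd (positions 4,9,10,11,12); it reads the same forward and backward, and the interval DP gives dp[1][12] = 5.

5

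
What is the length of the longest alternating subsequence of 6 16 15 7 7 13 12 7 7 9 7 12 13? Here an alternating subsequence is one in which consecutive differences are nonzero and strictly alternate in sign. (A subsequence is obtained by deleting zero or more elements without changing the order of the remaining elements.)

Track the best alternating length ending on an up-step vs a down-step at each position: up/down = 1/1, 2/1, 2/3, 2/3, 2/3, 4/3, 4/5, 2/5, 2/5, 6/5, 2/7, 8/5, 8/3.
The maximum over both is 8; one such subsequence is 6, 16, 7, 13, 7, 9, 7, 12.

8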